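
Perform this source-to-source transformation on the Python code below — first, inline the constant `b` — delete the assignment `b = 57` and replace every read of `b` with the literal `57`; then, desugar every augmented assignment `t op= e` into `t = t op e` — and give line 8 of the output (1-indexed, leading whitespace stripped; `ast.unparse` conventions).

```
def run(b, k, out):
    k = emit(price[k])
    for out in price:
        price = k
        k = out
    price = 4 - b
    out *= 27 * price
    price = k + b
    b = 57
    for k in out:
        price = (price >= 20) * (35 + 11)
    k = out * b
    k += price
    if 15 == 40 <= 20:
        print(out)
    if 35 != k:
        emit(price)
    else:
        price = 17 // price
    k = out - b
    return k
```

Transformed code:
def run(b, k, out):
    k = emit(price[k])
    for out in price:
        price = k
        k = out
    price = 4 - 57
    out = out * (27 * price)
    price = k + 57
    for k in out:
        price = (price >= 20) * (35 + 11)
    k = out * 57
    k = k + price
    if 15 == 40 <= 20:
        print(out)
    if 35 != k:
        emit(price)
    else:
        price = 17 // price
    k = out - 57
    return k

price = k + 57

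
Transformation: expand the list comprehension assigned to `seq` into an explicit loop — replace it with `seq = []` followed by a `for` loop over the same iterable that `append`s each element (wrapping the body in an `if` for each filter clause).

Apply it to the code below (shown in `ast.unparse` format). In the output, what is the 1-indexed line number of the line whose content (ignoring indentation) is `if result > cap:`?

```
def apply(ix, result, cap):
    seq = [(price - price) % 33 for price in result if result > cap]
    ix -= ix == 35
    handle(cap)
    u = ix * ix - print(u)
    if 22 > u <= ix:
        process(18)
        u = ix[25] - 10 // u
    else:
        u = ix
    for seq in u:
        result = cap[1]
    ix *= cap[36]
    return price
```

Transformed code:
def apply(ix, result, cap):
    seq = []
    for price in result:
        if result > cap:
            seq.append((price - price) % 33)
    ix -= ix == 35
    handle(cap)
    u = ix * ix - print(u)
    if 22 > u <= ix:
        process(18)
        u = ix[25] - 10 // u
    else:
        u = ix
    for seq in u:
        result = cap[1]
    ix *= cap[36]
    return price

4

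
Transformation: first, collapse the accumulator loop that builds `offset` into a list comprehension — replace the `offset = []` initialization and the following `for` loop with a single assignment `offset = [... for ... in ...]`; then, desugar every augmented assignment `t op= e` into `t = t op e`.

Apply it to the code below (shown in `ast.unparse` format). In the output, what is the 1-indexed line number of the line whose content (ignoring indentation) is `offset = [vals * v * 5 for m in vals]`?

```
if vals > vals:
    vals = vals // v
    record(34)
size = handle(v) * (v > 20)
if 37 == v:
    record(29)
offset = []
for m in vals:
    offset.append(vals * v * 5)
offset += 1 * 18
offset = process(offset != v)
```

Transformed code:
if vals > vals:
    vals = vals // v
    record(34)
size = handle(v) * (v > 20)
if 37 == v:
    record(29)
offset = [vals * v * 5 for m in vals]
offset = offset + 1 * 18
offset = process(offset != v)

7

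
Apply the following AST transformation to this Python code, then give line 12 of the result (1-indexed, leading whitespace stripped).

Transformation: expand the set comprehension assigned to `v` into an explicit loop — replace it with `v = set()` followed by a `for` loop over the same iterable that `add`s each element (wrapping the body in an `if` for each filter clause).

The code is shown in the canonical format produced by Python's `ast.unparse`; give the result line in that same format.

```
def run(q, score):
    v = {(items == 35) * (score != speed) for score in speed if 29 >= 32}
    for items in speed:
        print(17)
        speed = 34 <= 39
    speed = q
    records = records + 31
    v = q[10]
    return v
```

return v

Transformed code:
def run(q, score):
    v = set()
    for score in speed:
        if 29 >= 32:
            v.add((items == 35) * (score != speed))
    for items in speed:
        print(17)
        speed = 34 <= 39
    speed = q
    records = records + 31
    v = q[10]
    return v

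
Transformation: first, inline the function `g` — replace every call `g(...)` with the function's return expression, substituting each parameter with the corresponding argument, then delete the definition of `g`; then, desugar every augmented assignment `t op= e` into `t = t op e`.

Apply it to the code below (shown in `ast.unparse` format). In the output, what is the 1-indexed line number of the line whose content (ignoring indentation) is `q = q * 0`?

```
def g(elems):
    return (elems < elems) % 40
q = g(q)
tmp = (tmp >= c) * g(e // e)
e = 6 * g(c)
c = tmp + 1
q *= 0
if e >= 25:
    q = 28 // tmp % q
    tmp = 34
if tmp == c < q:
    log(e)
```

Transformed code:
q = (q < q) % 40
tmp = (tmp >= c) * ((e // e < e // e) % 40)
e = 6 * ((c < c) % 40)
c = tmp + 1
q = q * 0
if e >= 25:
    q = 28 // tmp % q
    tmp = 34
if tmp == c < q:
    log(e)

5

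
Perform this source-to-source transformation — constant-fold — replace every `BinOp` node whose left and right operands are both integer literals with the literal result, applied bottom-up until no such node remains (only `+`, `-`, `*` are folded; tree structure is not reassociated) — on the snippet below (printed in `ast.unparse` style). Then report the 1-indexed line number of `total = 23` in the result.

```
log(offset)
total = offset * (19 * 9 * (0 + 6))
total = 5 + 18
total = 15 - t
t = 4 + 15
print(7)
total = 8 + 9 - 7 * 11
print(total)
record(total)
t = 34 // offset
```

3

Transformed code:
log(offset)
total = offset * 1026
total = 23
total = 15 - t
t = 19
print(7)
total = -60
print(total)
record(total)
t = 34 // offset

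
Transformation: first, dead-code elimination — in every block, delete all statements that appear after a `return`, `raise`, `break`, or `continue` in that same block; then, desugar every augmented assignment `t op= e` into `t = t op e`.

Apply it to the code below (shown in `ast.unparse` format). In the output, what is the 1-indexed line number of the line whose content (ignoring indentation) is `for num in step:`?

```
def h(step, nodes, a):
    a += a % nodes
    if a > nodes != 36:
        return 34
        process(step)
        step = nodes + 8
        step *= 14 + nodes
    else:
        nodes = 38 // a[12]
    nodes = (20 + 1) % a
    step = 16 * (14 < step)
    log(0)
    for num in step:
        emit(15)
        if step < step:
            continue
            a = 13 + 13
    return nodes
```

Transformed code:
def h(step, nodes, a):
    a = a + a % nodes
    if a > nodes != 36:
        return 34
    else:
        nodes = 38 // a[12]
    nodes = (20 + 1) % a
    step = 16 * (14 < step)
    log(0)
    for num in step:
        emit(15)
        if step < step:
            continue
    return nodes

10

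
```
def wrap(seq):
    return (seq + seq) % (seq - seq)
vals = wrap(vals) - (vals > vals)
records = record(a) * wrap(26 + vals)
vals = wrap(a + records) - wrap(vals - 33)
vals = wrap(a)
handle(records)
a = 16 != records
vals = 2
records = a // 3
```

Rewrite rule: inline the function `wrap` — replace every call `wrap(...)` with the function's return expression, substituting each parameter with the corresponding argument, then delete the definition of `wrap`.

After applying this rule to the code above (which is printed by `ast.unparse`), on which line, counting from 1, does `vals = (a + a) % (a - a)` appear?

Transformed code:
vals = (vals + vals) % (vals - vals) - (vals > vals)
records = record(a) * ((26 + vals + (26 + vals)) % (26 + vals - (26 + vals)))
vals = (a + records + (a + records)) % (a + records - (a + records)) - (vals - 33 + (vals - 33)) % (vals - 33 - (vals - 33))
vals = (a + a) % (a - a)
handle(records)
a = 16 != records
vals = 2
records = a // 3

4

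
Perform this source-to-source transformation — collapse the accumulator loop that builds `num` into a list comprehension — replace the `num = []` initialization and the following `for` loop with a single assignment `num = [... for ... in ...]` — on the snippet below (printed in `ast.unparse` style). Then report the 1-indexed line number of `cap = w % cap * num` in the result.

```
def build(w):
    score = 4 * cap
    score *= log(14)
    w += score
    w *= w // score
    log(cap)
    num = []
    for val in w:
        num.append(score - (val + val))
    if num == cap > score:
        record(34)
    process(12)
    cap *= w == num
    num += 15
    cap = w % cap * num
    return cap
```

Transformed code:
def build(w):
    score = 4 * cap
    score *= log(14)
    w += score
    w *= w // score
    log(cap)
    num = [score - (val + val) for val in w]
    if num == cap > score:
        record(34)
    process(12)
    cap *= w == num
    num += 15
    cap = w % cap * num
    return cap

13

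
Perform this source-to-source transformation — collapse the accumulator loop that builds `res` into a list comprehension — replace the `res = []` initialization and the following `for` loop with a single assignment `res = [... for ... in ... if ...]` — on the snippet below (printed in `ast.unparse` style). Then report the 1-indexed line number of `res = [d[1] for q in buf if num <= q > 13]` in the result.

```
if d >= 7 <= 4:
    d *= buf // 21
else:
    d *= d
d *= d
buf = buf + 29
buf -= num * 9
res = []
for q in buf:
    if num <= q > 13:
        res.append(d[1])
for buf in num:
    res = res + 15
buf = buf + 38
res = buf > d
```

8

Transformed code:
if d >= 7 <= 4:
    d *= buf // 21
else:
    d *= d
d *= d
buf = buf + 29
buf -= num * 9
res = [d[1] for q in buf if num <= q > 13]
for buf in num:
    res = res + 15
buf = buf + 38
res = buf > d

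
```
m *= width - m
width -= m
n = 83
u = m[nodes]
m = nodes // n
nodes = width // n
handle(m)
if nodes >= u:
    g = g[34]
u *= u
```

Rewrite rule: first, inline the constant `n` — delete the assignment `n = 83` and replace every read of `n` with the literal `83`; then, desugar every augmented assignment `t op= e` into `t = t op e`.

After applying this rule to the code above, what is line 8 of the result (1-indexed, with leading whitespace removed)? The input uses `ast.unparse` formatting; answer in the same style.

g = g[34]

Transformed code:
m = m * (width - m)
width = width - m
u = m[nodes]
m = nodes // 83
nodes = width // 83
handle(m)
if nodes >= u:
    g = g[34]
u = u * u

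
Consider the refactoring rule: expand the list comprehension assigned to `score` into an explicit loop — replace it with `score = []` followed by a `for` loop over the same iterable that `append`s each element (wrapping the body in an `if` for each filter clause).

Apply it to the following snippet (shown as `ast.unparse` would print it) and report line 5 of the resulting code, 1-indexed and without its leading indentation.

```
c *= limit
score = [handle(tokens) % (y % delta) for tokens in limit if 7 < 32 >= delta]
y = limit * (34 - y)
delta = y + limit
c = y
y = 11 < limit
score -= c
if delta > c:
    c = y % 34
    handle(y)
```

Transformed code:
c *= limit
score = []
for tokens in limit:
    if 7 < 32 >= delta:
        score.append(handle(tokens) % (y % delta))
y = limit * (34 - y)
delta = y + limit
c = y
y = 11 < limit
score -= c
if delta > c:
    c = y % 34
    handle(y)

score.append(handle(tokens) % (y % delta))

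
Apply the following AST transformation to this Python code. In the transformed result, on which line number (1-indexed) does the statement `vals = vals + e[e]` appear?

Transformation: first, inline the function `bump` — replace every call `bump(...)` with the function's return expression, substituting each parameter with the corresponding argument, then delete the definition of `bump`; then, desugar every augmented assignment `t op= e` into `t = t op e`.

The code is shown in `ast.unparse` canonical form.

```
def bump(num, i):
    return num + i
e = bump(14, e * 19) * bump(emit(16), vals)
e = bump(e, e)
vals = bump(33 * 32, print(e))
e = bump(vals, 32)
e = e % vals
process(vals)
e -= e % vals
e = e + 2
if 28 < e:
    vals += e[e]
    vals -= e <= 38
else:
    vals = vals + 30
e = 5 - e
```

Transformed code:
e = (14 + e * 19) * (emit(16) + vals)
e = e + e
vals = 33 * 32 + print(e)
e = vals + 32
e = e % vals
process(vals)
e = e - e % vals
e = e + 2
if 28 < e:
    vals = vals + e[e]
    vals = vals - (e <= 38)
else:
    vals = vals + 30
e = 5 - e

10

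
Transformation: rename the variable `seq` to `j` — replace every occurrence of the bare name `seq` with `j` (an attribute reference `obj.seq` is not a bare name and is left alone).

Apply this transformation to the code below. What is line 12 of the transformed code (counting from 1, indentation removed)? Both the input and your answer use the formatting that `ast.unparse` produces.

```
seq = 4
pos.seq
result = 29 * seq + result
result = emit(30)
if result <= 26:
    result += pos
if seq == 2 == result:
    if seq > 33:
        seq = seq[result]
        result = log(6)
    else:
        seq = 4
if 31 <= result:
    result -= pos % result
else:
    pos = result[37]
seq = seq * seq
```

j = 4

Transformed code:
j = 4
pos.seq
result = 29 * j + result
result = emit(30)
if result <= 26:
    result += pos
if j == 2 == result:
    if j > 33:
        j = j[result]
        result = log(6)
    else:
        j = 4
if 31 <= result:
    result -= pos % result
else:
    pos = result[37]
j = j * j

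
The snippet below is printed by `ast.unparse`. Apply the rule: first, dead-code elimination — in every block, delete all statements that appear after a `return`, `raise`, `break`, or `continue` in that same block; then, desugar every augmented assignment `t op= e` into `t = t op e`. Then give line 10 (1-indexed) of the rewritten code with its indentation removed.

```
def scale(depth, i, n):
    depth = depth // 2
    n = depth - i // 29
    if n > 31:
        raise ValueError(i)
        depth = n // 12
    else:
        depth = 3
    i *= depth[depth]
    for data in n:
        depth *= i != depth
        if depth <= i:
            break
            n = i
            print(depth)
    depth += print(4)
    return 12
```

Transformed code:
def scale(depth, i, n):
    depth = depth // 2
    n = depth - i // 29
    if n > 31:
        raise ValueError(i)
    else:
        depth = 3
    i = i * depth[depth]
    for data in n:
        depth = depth * (i != depth)
        if depth <= i:
            break
    depth = depth + print(4)
    return 12

depth = depth * (i != depth)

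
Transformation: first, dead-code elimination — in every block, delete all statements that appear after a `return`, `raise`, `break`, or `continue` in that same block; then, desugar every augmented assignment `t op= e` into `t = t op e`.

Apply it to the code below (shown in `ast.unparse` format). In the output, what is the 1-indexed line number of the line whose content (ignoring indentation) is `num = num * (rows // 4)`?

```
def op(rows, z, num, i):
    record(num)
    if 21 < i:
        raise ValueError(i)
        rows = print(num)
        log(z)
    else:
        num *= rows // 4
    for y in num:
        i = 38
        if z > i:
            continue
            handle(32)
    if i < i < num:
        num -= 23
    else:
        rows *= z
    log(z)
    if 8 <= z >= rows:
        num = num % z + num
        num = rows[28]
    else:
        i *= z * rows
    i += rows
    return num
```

Transformed code:
def op(rows, z, num, i):
    record(num)
    if 21 < i:
        raise ValueError(i)
    else:
        num = num * (rows // 4)
    for y in num:
        i = 38
        if z > i:
            continue
    if i < i < num:
        num = num - 23
    else:
        rows = rows * z
    log(z)
    if 8 <= z >= rows:
        num = num % z + num
        num = rows[28]
    else:
        i = i * (z * rows)
    i = i + rows
    return num

6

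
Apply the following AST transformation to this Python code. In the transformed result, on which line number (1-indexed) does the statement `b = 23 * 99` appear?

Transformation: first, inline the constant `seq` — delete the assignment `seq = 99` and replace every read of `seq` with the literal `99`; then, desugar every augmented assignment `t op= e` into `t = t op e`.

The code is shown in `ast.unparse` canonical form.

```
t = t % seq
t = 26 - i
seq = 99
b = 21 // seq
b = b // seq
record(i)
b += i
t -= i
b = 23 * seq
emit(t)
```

Transformed code:
t = t % 99
t = 26 - i
b = 21 // 99
b = b // 99
record(i)
b = b + i
t = t - i
b = 23 * 99
emit(t)

8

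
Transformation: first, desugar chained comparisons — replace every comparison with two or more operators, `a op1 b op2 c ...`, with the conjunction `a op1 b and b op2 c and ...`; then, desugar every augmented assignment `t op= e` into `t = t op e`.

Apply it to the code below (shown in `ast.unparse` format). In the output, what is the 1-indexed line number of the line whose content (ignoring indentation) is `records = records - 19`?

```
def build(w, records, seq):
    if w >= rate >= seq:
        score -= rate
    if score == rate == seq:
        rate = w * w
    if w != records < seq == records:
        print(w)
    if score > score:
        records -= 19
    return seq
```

9

Transformed code:
def build(w, records, seq):
    if w >= rate and rate >= seq:
        score = score - rate
    if score == rate and rate == seq:
        rate = w * w
    if w != records and records < seq and (seq == records):
        print(w)
    if score > score:
        records = records - 19
    return seq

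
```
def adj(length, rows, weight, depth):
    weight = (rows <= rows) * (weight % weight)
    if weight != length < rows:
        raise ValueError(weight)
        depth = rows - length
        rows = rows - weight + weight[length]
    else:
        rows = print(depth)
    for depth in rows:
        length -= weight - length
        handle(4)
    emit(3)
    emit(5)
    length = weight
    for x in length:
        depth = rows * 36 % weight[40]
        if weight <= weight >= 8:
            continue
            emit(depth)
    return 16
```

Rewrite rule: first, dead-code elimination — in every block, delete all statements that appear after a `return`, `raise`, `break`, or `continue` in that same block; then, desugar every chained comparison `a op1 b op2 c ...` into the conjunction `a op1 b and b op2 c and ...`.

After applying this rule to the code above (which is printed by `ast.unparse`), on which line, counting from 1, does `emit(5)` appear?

Transformed code:
def adj(length, rows, weight, depth):
    weight = (rows <= rows) * (weight % weight)
    if weight != length and length < rows:
        raise ValueError(weight)
    else:
        rows = print(depth)
    for depth in rows:
        length -= weight - length
        handle(4)
    emit(3)
    emit(5)
    length = weight
    for x in length:
        depth = rows * 36 % weight[40]
        if weight <= weight and weight >= 8:
            continue
    return 16

11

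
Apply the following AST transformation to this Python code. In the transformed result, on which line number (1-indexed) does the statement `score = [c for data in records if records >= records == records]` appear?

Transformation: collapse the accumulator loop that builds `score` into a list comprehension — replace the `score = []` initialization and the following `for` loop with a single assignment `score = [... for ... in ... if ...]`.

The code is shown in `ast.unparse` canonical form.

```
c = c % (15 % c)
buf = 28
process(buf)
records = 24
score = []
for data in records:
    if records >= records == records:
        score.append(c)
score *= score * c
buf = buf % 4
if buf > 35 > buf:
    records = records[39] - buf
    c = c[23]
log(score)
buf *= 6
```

5

Transformed code:
c = c % (15 % c)
buf = 28
process(buf)
records = 24
score = [c for data in records if records >= records == records]
score *= score * c
buf = buf % 4
if buf > 35 > buf:
    records = records[39] - buf
    c = c[23]
log(score)
buf *= 6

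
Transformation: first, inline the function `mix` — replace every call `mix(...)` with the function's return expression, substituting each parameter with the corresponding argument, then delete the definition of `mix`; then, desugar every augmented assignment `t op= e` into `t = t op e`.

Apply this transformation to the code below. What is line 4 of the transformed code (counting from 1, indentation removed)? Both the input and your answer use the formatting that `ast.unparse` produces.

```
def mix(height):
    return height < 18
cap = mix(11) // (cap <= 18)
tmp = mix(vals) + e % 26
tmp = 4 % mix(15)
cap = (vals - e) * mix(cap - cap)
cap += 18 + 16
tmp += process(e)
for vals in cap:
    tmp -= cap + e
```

cap = (vals - e) * (cap - cap < 18)

Transformed code:
cap = (11 < 18) // (cap <= 18)
tmp = (vals < 18) + e % 26
tmp = 4 % (15 < 18)
cap = (vals - e) * (cap - cap < 18)
cap = cap + (18 + 16)
tmp = tmp + process(e)
for vals in cap:
    tmp = tmp - (cap + e)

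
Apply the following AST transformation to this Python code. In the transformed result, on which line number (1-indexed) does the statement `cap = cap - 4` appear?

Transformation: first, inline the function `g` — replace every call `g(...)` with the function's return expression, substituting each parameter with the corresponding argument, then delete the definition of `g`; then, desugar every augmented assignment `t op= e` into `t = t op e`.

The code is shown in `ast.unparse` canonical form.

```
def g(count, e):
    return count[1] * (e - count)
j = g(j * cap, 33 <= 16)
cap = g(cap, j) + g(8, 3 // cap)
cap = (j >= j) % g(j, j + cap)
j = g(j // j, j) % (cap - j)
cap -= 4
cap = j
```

5

Transformed code:
j = (j * cap)[1] * ((33 <= 16) - j * cap)
cap = cap[1] * (j - cap) + 8[1] * (3 // cap - 8)
cap = (j >= j) % (j[1] * (j + cap - j))
j = (j // j)[1] * (j - j // j) % (cap - j)
cap = cap - 4
cap = j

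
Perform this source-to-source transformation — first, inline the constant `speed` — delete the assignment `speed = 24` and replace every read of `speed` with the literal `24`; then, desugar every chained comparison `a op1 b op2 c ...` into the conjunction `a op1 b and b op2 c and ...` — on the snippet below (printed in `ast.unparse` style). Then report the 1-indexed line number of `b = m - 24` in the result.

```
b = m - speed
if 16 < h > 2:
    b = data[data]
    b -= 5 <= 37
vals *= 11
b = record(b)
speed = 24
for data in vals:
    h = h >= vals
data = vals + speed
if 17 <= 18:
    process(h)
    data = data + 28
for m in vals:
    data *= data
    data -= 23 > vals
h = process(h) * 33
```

1

Transformed code:
b = m - 24
if 16 < h and h > 2:
    b = data[data]
    b -= 5 <= 37
vals *= 11
b = record(b)
for data in vals:
    h = h >= vals
data = vals + 24
if 17 <= 18:
    process(h)
    data = data + 28
for m in vals:
    data *= data
    data -= 23 > vals
h = process(h) * 33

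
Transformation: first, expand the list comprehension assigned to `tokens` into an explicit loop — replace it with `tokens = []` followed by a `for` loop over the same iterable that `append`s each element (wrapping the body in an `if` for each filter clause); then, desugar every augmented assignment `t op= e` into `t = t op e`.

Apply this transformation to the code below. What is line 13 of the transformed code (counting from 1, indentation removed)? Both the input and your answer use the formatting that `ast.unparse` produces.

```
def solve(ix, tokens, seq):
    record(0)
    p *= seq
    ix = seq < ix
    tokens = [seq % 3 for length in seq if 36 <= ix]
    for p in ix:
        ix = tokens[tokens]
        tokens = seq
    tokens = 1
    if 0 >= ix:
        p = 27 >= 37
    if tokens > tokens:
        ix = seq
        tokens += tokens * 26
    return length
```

if 0 >= ix:

Transformed code:
def solve(ix, tokens, seq):
    record(0)
    p = p * seq
    ix = seq < ix
    tokens = []
    for length in seq:
        if 36 <= ix:
            tokens.append(seq % 3)
    for p in ix:
        ix = tokens[tokens]
        tokens = seq
    tokens = 1
    if 0 >= ix:
        p = 27 >= 37
    if tokens > tokens:
        ix = seq
        tokens = tokens + tokens * 26
    return length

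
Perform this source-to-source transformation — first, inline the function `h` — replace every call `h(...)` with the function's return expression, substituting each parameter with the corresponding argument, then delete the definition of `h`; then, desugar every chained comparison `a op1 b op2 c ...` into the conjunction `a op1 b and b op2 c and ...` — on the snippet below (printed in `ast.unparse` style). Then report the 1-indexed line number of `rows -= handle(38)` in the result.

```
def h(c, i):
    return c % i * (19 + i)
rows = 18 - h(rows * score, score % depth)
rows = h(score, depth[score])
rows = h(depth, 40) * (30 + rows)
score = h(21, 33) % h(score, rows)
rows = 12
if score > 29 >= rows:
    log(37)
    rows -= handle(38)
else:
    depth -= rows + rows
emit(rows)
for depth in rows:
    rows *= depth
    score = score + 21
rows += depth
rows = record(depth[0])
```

8

Transformed code:
rows = 18 - rows * score % (score % depth) * (19 + score % depth)
rows = score % depth[score] * (19 + depth[score])
rows = depth % 40 * (19 + 40) * (30 + rows)
score = 21 % 33 * (19 + 33) % (score % rows * (19 + rows))
rows = 12
if score > 29 and 29 >= rows:
    log(37)
    rows -= handle(38)
else:
    depth -= rows + rows
emit(rows)
for depth in rows:
    rows *= depth
    score = score + 21
rows += depth
rows = record(depth[0])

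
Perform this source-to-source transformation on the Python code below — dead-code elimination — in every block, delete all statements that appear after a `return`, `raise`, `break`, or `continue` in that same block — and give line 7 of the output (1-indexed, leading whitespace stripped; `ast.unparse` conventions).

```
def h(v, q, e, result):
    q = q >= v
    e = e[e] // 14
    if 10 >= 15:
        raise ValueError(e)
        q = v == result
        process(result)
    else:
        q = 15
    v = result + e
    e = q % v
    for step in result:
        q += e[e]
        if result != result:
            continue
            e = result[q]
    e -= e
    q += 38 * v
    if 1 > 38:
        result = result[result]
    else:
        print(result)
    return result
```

q = 15

Transformed code:
def h(v, q, e, result):
    q = q >= v
    e = e[e] // 14
    if 10 >= 15:
        raise ValueError(e)
    else:
        q = 15
    v = result + e
    e = q % v
    for step in result:
        q += e[e]
        if result != result:
            continue
    e -= e
    q += 38 * v
    if 1 > 38:
        result = result[result]
    else:
        print(result)
    return result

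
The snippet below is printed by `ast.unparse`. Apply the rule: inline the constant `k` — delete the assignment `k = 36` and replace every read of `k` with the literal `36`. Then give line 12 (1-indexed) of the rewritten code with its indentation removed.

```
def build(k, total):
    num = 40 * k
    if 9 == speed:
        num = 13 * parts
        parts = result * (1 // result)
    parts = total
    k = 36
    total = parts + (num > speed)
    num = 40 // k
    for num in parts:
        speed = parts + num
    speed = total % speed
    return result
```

Transformed code:
def build(k, total):
    num = 40 * 36
    if 9 == speed:
        num = 13 * parts
        parts = result * (1 // result)
    parts = total
    total = parts + (num > speed)
    num = 40 // 36
    for num in parts:
        speed = parts + num
    speed = total % speed
    return result

return result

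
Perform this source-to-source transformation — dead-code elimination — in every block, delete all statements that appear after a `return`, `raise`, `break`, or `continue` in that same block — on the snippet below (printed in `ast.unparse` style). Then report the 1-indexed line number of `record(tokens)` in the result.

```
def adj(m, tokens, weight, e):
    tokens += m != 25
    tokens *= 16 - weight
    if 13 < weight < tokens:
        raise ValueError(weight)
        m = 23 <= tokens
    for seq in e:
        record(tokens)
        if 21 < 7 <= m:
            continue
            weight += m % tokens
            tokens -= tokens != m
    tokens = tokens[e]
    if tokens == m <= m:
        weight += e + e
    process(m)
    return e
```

Transformed code:
def adj(m, tokens, weight, e):
    tokens += m != 25
    tokens *= 16 - weight
    if 13 < weight < tokens:
        raise ValueError(weight)
    for seq in e:
        record(tokens)
        if 21 < 7 <= m:
            continue
    tokens = tokens[e]
    if tokens == m <= m:
        weight += e + e
    process(m)
    return e

7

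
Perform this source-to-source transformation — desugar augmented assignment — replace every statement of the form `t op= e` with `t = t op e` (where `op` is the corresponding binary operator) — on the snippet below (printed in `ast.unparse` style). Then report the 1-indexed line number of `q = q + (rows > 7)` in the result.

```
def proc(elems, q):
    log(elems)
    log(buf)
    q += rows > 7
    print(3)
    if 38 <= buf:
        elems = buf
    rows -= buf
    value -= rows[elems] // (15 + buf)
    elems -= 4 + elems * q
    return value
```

Transformed code:
def proc(elems, q):
    log(elems)
    log(buf)
    q = q + (rows > 7)
    print(3)
    if 38 <= buf:
        elems = buf
    rows = rows - buf
    value = value - rows[elems] // (15 + buf)
    elems = elems - (4 + elems * q)
    return value

4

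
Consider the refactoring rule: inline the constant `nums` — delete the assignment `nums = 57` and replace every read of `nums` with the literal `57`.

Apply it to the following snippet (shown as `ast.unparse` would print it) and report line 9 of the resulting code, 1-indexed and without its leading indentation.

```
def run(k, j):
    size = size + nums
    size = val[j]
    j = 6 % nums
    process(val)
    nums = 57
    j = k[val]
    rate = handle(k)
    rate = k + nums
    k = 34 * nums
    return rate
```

Transformed code:
def run(k, j):
    size = size + 57
    size = val[j]
    j = 6 % 57
    process(val)
    j = k[val]
    rate = handle(k)
    rate = k + 57
    k = 34 * 57
    return rate

k = 34 * 57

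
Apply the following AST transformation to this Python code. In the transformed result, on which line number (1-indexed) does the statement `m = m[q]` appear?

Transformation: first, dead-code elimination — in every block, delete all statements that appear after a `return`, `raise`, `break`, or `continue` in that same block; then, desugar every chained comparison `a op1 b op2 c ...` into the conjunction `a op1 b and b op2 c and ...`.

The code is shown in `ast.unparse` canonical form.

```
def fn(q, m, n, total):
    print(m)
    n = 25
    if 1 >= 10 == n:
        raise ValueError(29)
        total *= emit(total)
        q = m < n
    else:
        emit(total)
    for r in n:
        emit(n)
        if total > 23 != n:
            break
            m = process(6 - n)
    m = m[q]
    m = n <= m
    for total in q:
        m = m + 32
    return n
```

Transformed code:
def fn(q, m, n, total):
    print(m)
    n = 25
    if 1 >= 10 and 10 == n:
        raise ValueError(29)
    else:
        emit(total)
    for r in n:
        emit(n)
        if total > 23 and 23 != n:
            break
    m = m[q]
    m = n <= m
    for total in q:
        m = m + 32
    return n

12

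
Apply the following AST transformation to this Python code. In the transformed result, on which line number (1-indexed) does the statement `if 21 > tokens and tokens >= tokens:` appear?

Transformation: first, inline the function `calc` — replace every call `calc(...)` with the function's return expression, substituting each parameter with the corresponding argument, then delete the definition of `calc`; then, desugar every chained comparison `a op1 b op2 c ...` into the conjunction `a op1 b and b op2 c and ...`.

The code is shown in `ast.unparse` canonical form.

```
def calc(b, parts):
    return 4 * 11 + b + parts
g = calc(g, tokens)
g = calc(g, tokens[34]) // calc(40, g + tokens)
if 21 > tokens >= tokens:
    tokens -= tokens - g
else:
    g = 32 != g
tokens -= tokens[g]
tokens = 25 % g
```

Transformed code:
g = 4 * 11 + g + tokens
g = (4 * 11 + g + tokens[34]) // (4 * 11 + 40 + (g + tokens))
if 21 > tokens and tokens >= tokens:
    tokens -= tokens - g
else:
    g = 32 != g
tokens -= tokens[g]
tokens = 25 % g

3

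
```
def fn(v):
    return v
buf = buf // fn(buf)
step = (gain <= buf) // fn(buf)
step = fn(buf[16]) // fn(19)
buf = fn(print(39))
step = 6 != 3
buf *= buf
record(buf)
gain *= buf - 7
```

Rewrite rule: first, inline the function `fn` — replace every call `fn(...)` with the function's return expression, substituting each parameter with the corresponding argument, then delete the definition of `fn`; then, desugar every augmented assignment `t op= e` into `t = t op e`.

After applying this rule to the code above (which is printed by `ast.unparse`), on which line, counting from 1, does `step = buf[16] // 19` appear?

3

Transformed code:
buf = buf // buf
step = (gain <= buf) // buf
step = buf[16] // 19
buf = print(39)
step = 6 != 3
buf = buf * buf
record(buf)
gain = gain * (buf - 7)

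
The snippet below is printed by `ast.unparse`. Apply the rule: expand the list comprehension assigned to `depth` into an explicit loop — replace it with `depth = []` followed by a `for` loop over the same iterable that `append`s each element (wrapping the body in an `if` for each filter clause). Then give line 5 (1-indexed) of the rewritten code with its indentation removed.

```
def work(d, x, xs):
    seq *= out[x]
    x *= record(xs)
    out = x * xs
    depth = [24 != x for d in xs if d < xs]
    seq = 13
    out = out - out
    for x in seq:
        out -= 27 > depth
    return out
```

Transformed code:
def work(d, x, xs):
    seq *= out[x]
    x *= record(xs)
    out = x * xs
    depth = []
    for d in xs:
        if d < xs:
            depth.append(24 != x)
    seq = 13
    out = out - out
    for x in seq:
        out -= 27 > depth
    return out

depth = []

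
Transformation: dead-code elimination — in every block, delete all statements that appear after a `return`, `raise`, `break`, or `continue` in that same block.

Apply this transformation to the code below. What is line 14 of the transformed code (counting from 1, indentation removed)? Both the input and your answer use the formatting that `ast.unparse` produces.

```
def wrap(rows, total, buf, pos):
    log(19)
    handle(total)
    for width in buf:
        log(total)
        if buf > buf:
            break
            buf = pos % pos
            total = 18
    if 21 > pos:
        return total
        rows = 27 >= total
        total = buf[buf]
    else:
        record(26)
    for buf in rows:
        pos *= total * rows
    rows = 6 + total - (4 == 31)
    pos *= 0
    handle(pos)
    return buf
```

Transformed code:
def wrap(rows, total, buf, pos):
    log(19)
    handle(total)
    for width in buf:
        log(total)
        if buf > buf:
            break
    if 21 > pos:
        return total
    else:
        record(26)
    for buf in rows:
        pos *= total * rows
    rows = 6 + total - (4 == 31)
    pos *= 0
    handle(pos)
    return buf

rows = 6 + total - (4 == 31)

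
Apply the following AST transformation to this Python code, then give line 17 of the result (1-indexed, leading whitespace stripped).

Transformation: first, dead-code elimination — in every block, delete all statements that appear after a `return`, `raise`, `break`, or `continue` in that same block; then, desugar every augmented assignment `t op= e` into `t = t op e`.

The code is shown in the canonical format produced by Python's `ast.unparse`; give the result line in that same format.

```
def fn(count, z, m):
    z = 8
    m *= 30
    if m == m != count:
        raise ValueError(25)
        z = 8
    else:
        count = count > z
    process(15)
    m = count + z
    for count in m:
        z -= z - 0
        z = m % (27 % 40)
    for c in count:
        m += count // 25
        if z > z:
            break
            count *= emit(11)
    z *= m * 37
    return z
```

Transformed code:
def fn(count, z, m):
    z = 8
    m = m * 30
    if m == m != count:
        raise ValueError(25)
    else:
        count = count > z
    process(15)
    m = count + z
    for count in m:
        z = z - (z - 0)
        z = m % (27 % 40)
    for c in count:
        m = m + count // 25
        if z > z:
            break
    z = z * (m * 37)
    return z

z = z * (m * 37)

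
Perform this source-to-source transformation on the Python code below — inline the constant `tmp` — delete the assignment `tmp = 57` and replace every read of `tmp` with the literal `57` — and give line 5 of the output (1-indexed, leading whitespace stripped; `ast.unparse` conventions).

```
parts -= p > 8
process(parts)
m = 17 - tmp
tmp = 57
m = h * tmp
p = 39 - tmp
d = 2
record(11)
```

p = 39 - 57

Transformed code:
parts -= p > 8
process(parts)
m = 17 - 57
m = h * 57
p = 39 - 57
d = 2
record(11)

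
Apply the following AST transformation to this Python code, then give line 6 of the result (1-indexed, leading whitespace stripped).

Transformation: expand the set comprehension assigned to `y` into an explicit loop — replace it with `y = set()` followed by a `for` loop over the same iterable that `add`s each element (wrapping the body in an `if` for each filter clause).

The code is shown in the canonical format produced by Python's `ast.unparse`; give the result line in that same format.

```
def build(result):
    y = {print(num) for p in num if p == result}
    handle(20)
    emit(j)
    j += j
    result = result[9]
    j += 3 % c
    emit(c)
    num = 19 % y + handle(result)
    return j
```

Transformed code:
def build(result):
    y = set()
    for p in num:
        if p == result:
            y.add(print(num))
    handle(20)
    emit(j)
    j += j
    result = result[9]
    j += 3 % c
    emit(c)
    num = 19 % y + handle(result)
    return j

handle(20)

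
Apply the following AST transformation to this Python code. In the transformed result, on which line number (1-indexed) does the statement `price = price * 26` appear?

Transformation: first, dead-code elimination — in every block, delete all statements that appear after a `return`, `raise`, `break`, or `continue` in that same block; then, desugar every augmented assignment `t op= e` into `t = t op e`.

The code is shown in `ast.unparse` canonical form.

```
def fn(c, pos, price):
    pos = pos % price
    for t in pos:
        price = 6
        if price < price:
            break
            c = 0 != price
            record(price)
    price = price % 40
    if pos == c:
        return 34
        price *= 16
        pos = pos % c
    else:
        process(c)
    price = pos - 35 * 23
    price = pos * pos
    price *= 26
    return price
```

14

Transformed code:
def fn(c, pos, price):
    pos = pos % price
    for t in pos:
        price = 6
        if price < price:
            break
    price = price % 40
    if pos == c:
        return 34
    else:
        process(c)
    price = pos - 35 * 23
    price = pos * pos
    price = price * 26
    return price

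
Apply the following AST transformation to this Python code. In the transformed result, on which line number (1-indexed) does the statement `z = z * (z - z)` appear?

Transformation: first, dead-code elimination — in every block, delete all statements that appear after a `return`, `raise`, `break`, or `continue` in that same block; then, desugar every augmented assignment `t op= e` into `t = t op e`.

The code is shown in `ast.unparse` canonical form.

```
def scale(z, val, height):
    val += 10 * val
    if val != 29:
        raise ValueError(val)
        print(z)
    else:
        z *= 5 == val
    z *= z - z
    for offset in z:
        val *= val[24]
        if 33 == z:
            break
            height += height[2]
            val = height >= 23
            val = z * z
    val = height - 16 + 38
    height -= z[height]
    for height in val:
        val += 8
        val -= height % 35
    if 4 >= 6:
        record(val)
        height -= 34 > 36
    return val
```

Transformed code:
def scale(z, val, height):
    val = val + 10 * val
    if val != 29:
        raise ValueError(val)
    else:
        z = z * (5 == val)
    z = z * (z - z)
    for offset in z:
        val = val * val[24]
        if 33 == z:
            break
    val = height - 16 + 38
    height = height - z[height]
    for height in val:
        val = val + 8
        val = val - height % 35
    if 4 >= 6:
        record(val)
        height = height - (34 > 36)
    return val

7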